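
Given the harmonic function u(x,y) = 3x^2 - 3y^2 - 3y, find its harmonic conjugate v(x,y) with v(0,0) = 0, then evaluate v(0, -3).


Step 1: v_x = -u_y = 6y + 3
Step 2: v_y = u_x = 6x + 0
Step 3: v = 6xy + 3x + C
Step 4: v(0,0) = 0 => C = 0
Step 5: v(0, -3) = 0

0


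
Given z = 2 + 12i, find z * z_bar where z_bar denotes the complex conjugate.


Step 1: conj(z) = 2 - 12i
Step 2: z * conj(z) = 2^2 + 12^2
Step 3: = 4 + 144 = 148

148


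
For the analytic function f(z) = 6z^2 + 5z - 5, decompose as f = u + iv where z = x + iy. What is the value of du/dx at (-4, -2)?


Step 1: f(z) = 6(x+iy)^2 + 5(x+iy) - 5
Step 2: u = 6(x^2 - y^2) + 5x - 5
Step 3: u_x = 12x + 5
Step 4: At (-4, -2): u_x = -48 + 5 = -43

-43


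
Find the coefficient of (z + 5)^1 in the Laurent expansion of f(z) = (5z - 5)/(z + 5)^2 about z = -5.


Step 1: Write the numerator in powers of (z + 5): 5z - 5 = 5(z + 5) + (5*(-5) - 5) = 5(z + 5) - 30
Step 2: Divide by (z + 5)^2: f(z) = -30(z + 5)^(-2) + 5(z + 5)^(-1)
Step 3: This finite sum is the Laurent series of f about z = -5.
Step 4: Only the powers -2 and -1 appear, so the coefficient of (z + 5)^1 = 0

0


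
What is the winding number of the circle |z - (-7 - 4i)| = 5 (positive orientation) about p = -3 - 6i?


Step 1: Center c = (-7, -4), radius = 5
Step 2: |p - c|^2 = 4^2 + (-2)^2 = 20
Step 3: r^2 = 25
Step 4: |p-c| < r so winding number = 1

1


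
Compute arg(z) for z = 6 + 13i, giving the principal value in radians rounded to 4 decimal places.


Step 1: z = 6 + 13i
Step 2: arg(z) = atan2(13, 6)
Step 3: arg(z) = 1.1384

1.1384


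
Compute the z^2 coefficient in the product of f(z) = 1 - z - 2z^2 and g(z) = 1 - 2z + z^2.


Step 1: z^2 term in f*g comes from: (1)*(z^2) + (-z)*(-2z) + (-2z^2)*(1)
Step 2: = 1 + 2 - 2
Step 3: = 1

1


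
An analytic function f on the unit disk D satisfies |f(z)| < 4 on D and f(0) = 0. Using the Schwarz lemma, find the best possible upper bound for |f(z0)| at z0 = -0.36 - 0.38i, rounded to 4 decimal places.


Step 1: g = f/4 maps D -> D with g(0) = 0, so by the Schwarz lemma |g(z)| <= |z|, i.e. |f(z)| <= 4|z|; this is sharp (f(z) = 4z).
Step 2: |z0|^2 = (-0.36)^2 + (-0.38)^2 = 0.274
Step 3: |z0| = sqrt(0.274) = 0.52345
Step 4: Best bound = 4 * |z0| = 4 * 0.52345 = 2.0938

2.0938


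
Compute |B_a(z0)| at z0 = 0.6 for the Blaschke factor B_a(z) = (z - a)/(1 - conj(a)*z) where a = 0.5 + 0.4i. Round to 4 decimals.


Step 1: Numerator z0 - a = 0.6 - (0.5 + 0.4i) = 0.1 - 0.4i
Step 2: Denominator 1 - conj(a)*z0 = 1 - (0.5 - 0.4i)*0.6 = 0.7 + 0.24i
Step 3: |z0 - a|^2 = 0.1^2 + (-0.4)^2 = 0.17; |1 - conj(a)*z0|^2 = 0.7^2 + 0.24^2 = 0.5476
Step 4: |B_a(0.6)| = sqrt(0.17 / 0.5476) = sqrt(0.310446)
Step 5: = 0.5572

0.5572


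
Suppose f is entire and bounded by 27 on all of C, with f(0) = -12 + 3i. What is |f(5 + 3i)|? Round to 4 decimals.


Step 1: By Liouville's theorem, a bounded entire function is constant.
Step 2: f(z) = f(0) = -12 + 3i for all z.
Step 3: |f(w)| = |-12 + 3i| = sqrt(144 + 9)
Step 4: = 12.3693

12.3693


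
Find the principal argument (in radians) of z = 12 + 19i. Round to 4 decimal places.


Step 1: z = 12 + 19i
Step 2: arg(z) = atan2(19, 12)
Step 3: arg(z) = 1.0075

1.0075


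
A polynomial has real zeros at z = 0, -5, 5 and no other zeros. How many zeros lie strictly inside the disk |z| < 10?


Step 1: Check each root:
  z = 0: |0| = 0 < 10
  z = -5: |-5| = 5 < 10
  z = 5: |5| = 5 < 10
Step 2: Count = 3

3


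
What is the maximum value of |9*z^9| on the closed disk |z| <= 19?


Step 1: On |z| = 19, |f(z)| = 9 * |z|^9 = 9 * 19^9
Step 2: By maximum modulus principle, maximum is on boundary.
Step 3: Maximum = 9 * 322687697779 = 2904189280011

2904189280011


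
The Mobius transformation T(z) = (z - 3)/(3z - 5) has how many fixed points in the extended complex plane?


Step 1: Fixed points satisfy T(z) = z
Step 2: 3z^2 - 6z + 3 = 0
Step 3: Discriminant = (-6)^2 - 4*3*3 = 0
Step 4: Number of fixed points = 1

1


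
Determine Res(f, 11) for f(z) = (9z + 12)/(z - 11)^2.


Step 1: Pole of order 2 at z = 11
Step 2: Res = lim d/dz [(z - 11)^2 * f(z)] as z -> 11
Step 3: (z - 11)^2 * f(z) = 9z + 12
Step 4: d/dz[9z + 12] = 9

9


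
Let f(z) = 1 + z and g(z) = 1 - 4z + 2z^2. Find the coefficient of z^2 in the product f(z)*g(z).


Step 1: z^2 term in f*g comes from: (1)*(2z^2) + (z)*(-4z) + (0)*(1)
Step 2: = 2 - 4 + 0
Step 3: = -2

-2


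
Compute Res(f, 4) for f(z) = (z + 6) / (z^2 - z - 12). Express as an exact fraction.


Step 1: Q(z) = z^2 - z - 12 = (z - 4)(z + 3)
Step 2: Q'(z) = 2z - 1
Step 3: Q'(4) = 7, P(4) = 10
Step 4: Res = P(4)/Q'(4) = 10/7 = 10/7

10/7


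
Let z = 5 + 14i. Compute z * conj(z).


Step 1: conj(z) = 5 - 14i
Step 2: z * conj(z) = 5^2 + 14^2
Step 3: = 25 + 196 = 221

221


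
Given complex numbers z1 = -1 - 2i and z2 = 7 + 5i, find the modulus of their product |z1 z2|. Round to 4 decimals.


Step 1: |z1| = sqrt((-1)^2 + (-2)^2) = sqrt(5)
Step 2: |z2| = sqrt(7^2 + 5^2) = sqrt(74)
Step 3: |z1*z2| = |z1|*|z2| = sqrt(5) * sqrt(74) = sqrt(5 * 74) = sqrt(370)
Step 4: = 19.2354

19.2354


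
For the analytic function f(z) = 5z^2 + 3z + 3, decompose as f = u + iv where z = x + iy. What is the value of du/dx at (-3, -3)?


Step 1: f(z) = 5(x+iy)^2 + 3(x+iy) + 3
Step 2: u = 5(x^2 - y^2) + 3x + 3
Step 3: u_x = 10x + 3
Step 4: At (-3, -3): u_x = -30 + 3 = -27

-27


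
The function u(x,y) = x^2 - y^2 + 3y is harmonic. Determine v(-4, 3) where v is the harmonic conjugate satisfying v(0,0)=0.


Step 1: v_x = -u_y = 2y - 3
Step 2: v_y = u_x = 2x + 0
Step 3: v = 2xy - 3x + C
Step 4: v(0,0) = 0 => C = 0
Step 5: v(-4, 3) = -12

-12


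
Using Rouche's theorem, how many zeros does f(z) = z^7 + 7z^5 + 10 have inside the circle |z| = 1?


Step 1: On |z| = 1 the three terms have sizes |z^7| = 1^7 = 1, |7z^5| = 7*1^5 = 7, |10| = 10
Step 2: The dominant term is g(z) = 10; let h(z) = z^7 + 7z^5 so f = g + h
Step 3: On |z| = 1: |g| = 10 and |h| <= 1 + 7 = 8
Step 4: Since 10 > 8, |h| < |g| on |z| = 1, so by Rouche f has the same number of zeros as g inside |z| < 1
Step 5: g(z) = 10 is a nonzero constant with no zeros inside |z| < 1. Answer = 0

0


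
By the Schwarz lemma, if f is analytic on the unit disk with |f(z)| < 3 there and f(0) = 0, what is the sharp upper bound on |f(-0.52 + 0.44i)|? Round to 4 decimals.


Step 1: g = f/3 maps D -> D with g(0) = 0, so by the Schwarz lemma |g(z)| <= |z|, i.e. |f(z)| <= 3|z|; this is sharp (f(z) = 3z).
Step 2: |z0|^2 = (-0.52)^2 + 0.44^2 = 0.464
Step 3: |z0| = sqrt(0.464) = 0.681175
Step 4: Best bound = 3 * |z0| = 3 * 0.681175 = 2.0435

2.0435


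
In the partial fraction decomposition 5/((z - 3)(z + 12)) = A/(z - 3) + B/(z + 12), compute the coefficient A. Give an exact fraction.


Step 1: Multiply both sides by (z - 3) and set z = 3
Step 2: A = 5 / (3 + 12)
Step 3: A = 5 / 15
Step 4: A = 1/3

1/3


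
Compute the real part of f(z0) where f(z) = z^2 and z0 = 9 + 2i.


Step 1: z0 = 9 + 2i
Step 2: z0^2 = 9^2 - 2^2 + 36i
Step 3: real part = 81 - 4 = 77

77


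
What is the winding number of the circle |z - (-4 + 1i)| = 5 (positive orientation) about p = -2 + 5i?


Step 1: Center c = (-4, 1), radius = 5
Step 2: |p - c|^2 = 2^2 + 4^2 = 20
Step 3: r^2 = 25
Step 4: |p-c| < r so winding number = 1

1


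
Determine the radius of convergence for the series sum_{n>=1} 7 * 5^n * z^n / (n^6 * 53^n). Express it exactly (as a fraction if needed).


Step 1: General term a_n = 7 * 5^n / (n^6 * 53^n)
Step 2: By the root test, |a_n|^(1/n) = 7^(1/n) * 5 / (n^(6/n) * 53) -> 5/53 as n -> infinity (since 7^(1/n) -> 1 and n^(6/n) -> 1)
Step 3: R = 1/lim|a_n|^(1/n) = 53/5

53/5


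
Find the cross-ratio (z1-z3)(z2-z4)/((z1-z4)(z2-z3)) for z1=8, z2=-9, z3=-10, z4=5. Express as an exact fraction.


Step 1: (z1-z3)(z2-z4) = 18 * (-14) = -252
Step 2: (z1-z4)(z2-z3) = 3 * 1 = 3
Step 3: Cross-ratio = -252/3 = -84

-84


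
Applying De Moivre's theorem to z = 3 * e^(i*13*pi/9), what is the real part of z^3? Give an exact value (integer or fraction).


Step 1: By De Moivre's theorem, z^3 = 3^3 * e^(i*3*13*pi/9) = 27 * (cos(13*pi/3) + i*sin(13*pi/3))
Step 2: |z|^3 = 3^3 = 27
Step 3: Reduce the angle mod 2*pi: 13*pi/3 - 4*pi = pi/3
Step 4: cos(pi/3) = 1/2
Step 5: Re(z^3) = 27 * 1/2 = 27/2

27/2


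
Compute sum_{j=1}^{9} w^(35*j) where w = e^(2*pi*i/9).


Step 1: The sum sum_{j=1}^{n} w^(k*j) equals n if n | k, else 0.
Step 2: Here n = 9, k = 35
Step 3: Does n divide k? 9 | 35 -> False
Step 4: Sum = 0

0


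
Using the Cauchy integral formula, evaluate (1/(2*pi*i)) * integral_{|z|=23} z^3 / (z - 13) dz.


Step 1: f(z) = z^3, a = 13 is inside |z| = 23
Step 2: By Cauchy integral formula: (1/(2pi*i)) * integral = f(a)
Step 3: f(13) = 13^3 = 2197

2197


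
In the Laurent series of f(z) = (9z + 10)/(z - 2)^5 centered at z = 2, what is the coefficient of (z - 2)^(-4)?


Step 1: Write the numerator in powers of (z - 2): 9z + 10 = 9(z - 2) + (9*2 + 10) = 9(z - 2) + 28
Step 2: Divide by (z - 2)^5: f(z) = 28(z - 2)^(-5) + 9(z - 2)^(-4)
Step 3: This finite sum is the Laurent series of f about z = 2.
Step 4: Coefficient of (z - 2)^(-4) = coefficient of (z - 2) in the re-centred numerator = 9

9


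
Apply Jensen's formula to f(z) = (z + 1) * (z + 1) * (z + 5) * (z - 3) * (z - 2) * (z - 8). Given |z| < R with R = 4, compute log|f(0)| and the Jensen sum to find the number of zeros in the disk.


Jensen's formula: (1/2pi)*integral log|f(Re^it)|dt = log|f(0)| + sum_{|a_k|<R} log(R/|a_k|)
Step 1: f(0) = 1 * 1 * 5 * (-3) * (-2) * (-8) = -240
Step 2: log|f(0)| = log|-1| + log|-1| + log|-5| + log|3| + log|2| + log|8| = 5.4806
Step 3: Zeros inside |z| < 4: -1, -1, 3, 2
Step 4: Jensen sum = log(4/1) + log(4/1) + log(4/3) + log(4/2) = 3.7534
Step 5: n(R) = number of terms in the Jensen sum = count of zeros inside |z| < 4 = 4

4


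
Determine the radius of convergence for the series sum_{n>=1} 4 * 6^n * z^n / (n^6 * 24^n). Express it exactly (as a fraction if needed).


Step 1: General term a_n = 4 * 6^n / (n^6 * 24^n)
Step 2: By the root test, |a_n|^(1/n) = 4^(1/n) * 6 / (n^(6/n) * 24) -> 6/24 as n -> infinity (since 4^(1/n) -> 1 and n^(6/n) -> 1)
Step 3: R = 1/lim|a_n|^(1/n) = 24/6 = 4

4


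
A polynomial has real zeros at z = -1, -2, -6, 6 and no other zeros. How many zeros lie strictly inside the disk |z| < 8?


Step 1: Check each root:
  z = -1: |-1| = 1 < 8
  z = -2: |-2| = 2 < 8
  z = -6: |-6| = 6 < 8
  z = 6: |6| = 6 < 8
Step 2: Count = 4

4


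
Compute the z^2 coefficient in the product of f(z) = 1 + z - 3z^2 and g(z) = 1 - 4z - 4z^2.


Step 1: z^2 term in f*g comes from: (1)*(-4z^2) + (z)*(-4z) + (-3z^2)*(1)
Step 2: = -4 - 4 - 3
Step 3: = -11

-11


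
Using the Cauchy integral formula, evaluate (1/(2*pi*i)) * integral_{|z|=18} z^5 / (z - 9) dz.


Step 1: f(z) = z^5, a = 9 is inside |z| = 18
Step 2: By Cauchy integral formula: (1/(2pi*i)) * integral = f(a)
Step 3: f(9) = 9^5 = 59049

59049


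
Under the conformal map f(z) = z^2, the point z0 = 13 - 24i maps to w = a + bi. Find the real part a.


Step 1: z0 = 13 - 24i
Step 2: z0^2 = 13^2 - (-24)^2 - 624i
Step 3: real part = 169 - 576 = -407

-407


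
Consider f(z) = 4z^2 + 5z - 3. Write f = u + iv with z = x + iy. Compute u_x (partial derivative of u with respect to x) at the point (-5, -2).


Step 1: f(z) = 4(x+iy)^2 + 5(x+iy) - 3
Step 2: u = 4(x^2 - y^2) + 5x - 3
Step 3: u_x = 8x + 5
Step 4: At (-5, -2): u_x = -40 + 5 = -35

-35


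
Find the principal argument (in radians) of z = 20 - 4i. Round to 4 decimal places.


Step 1: z = 20 - 4i
Step 2: arg(z) = atan2(-4, 20)
Step 3: arg(z) = -0.1974

-0.1974


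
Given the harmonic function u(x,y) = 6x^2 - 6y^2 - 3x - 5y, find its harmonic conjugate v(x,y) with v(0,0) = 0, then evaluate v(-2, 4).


Step 1: v_x = -u_y = 12y + 5
Step 2: v_y = u_x = 12x - 3
Step 3: v = 12xy + 5x - 3y + C
Step 4: v(0,0) = 0 => C = 0
Step 5: v(-2, 4) = -118

-118


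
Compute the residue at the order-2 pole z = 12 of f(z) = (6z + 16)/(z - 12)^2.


Step 1: Pole of order 2 at z = 12
Step 2: Res = lim d/dz [(z - 12)^2 * f(z)] as z -> 12
Step 3: (z - 12)^2 * f(z) = 6z + 16
Step 4: d/dz[6z + 16] = 6

6


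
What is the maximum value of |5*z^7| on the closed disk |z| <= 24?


Step 1: On |z| = 24, |f(z)| = 5 * |z|^7 = 5 * 24^7
Step 2: By maximum modulus principle, maximum is on boundary.
Step 3: Maximum = 5 * 4586471424 = 22932357120

22932357120


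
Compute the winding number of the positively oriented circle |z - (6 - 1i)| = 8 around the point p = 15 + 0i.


Step 1: Center c = (6, -1), radius = 8
Step 2: |p - c|^2 = 9^2 + 1^2 = 82
Step 3: r^2 = 64
Step 4: |p-c| > r so winding number = 0

0


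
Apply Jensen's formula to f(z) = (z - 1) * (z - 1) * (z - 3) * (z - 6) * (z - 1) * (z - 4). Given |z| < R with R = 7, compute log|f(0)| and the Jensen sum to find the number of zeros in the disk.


Jensen's formula: (1/2pi)*integral log|f(Re^it)|dt = log|f(0)| + sum_{|a_k|<R} log(R/|a_k|)
Step 1: f(0) = (-1) * (-1) * (-3) * (-6) * (-1) * (-4) = 72
Step 2: log|f(0)| = log|1| + log|1| + log|3| + log|6| + log|1| + log|4| = 4.2767
Step 3: Zeros inside |z| < 7: 1, 1, 3, 6, 1, 4
Step 4: Jensen sum = log(7/1) + log(7/1) + log(7/3) + log(7/6) + log(7/1) + log(7/4) = 7.3988
Step 5: n(R) = number of terms in the Jensen sum = count of zeros inside |z| < 7 = 6

6


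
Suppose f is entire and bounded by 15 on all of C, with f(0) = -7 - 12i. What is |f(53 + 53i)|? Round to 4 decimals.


Step 1: By Liouville's theorem, a bounded entire function is constant.
Step 2: f(z) = f(0) = -7 - 12i for all z.
Step 3: |f(w)| = |-7 - 12i| = sqrt(49 + 144)
Step 4: = 13.8924

13.8924


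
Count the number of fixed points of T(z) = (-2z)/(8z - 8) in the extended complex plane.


Step 1: Fixed points satisfy T(z) = z
Step 2: 8z^2 - 6z = 0
Step 3: Discriminant = (-6)^2 - 4*8*0 = 36
Step 4: Number of fixed points = 2

2


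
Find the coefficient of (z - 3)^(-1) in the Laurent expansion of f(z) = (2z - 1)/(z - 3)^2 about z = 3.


Step 1: Write the numerator in powers of (z - 3): 2z - 1 = 2(z - 3) + (2*3 - 1) = 2(z - 3) + 5
Step 2: Divide by (z - 3)^2: f(z) = 5(z - 3)^(-2) + 2(z - 3)^(-1)
Step 3: This finite sum is the Laurent series of f about z = 3.
Step 4: Coefficient of (z - 3)^(-1) = coefficient of (z - 3) in the re-centred numerator = 2

2


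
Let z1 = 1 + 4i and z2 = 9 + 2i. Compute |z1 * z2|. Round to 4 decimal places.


Step 1: |z1| = sqrt(1^2 + 4^2) = sqrt(17)
Step 2: |z2| = sqrt(9^2 + 2^2) = sqrt(85)
Step 3: |z1*z2| = |z1|*|z2| = sqrt(17) * sqrt(85) = sqrt(17 * 85) = sqrt(1445)
Step 4: = 38.0132

38.0132


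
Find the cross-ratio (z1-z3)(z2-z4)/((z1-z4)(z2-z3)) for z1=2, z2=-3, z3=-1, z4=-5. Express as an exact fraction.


Step 1: (z1-z3)(z2-z4) = 3 * 2 = 6
Step 2: (z1-z4)(z2-z3) = 7 * (-2) = -14
Step 3: Cross-ratio = -6/14 = -3/7

-3/7


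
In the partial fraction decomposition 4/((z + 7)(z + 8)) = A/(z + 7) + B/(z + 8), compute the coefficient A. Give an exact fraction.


Step 1: Multiply both sides by (z + 7) and set z = -7
Step 2: A = 4 / (-7 + 8)
Step 3: A = 4 / 1
Step 4: A = 4

4


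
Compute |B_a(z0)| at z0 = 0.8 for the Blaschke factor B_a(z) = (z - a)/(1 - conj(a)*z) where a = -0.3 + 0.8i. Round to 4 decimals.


Step 1: Numerator z0 - a = 0.8 - (-0.3 + 0.8i) = 1.1 - 0.8i
Step 2: Denominator 1 - conj(a)*z0 = 1 - (-0.3 - 0.8i)*0.8 = 1.24 + 0.64i
Step 3: |z0 - a|^2 = 1.1^2 + (-0.8)^2 = 1.85; |1 - conj(a)*z0|^2 = 1.24^2 + 0.64^2 = 1.9472
Step 4: |B_a(0.8)| = sqrt(1.85 / 1.9472) = sqrt(0.950082)
Step 5: = 0.9747

0.9747


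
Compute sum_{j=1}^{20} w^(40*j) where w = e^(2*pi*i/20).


Step 1: The sum sum_{j=1}^{n} w^(k*j) equals n if n | k, else 0.
Step 2: Here n = 20, k = 40
Step 3: Does n divide k? 20 | 40 -> True
Step 4: Sum = 20

20


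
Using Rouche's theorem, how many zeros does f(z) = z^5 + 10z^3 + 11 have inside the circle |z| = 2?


Step 1: On |z| = 2 the three terms have sizes |z^5| = 2^5 = 32, |10z^3| = 10*2^3 = 80, |11| = 11
Step 2: The dominant term is g(z) = 10z^3; let h(z) = z^5 + 11 so f = g + h
Step 3: On |z| = 2: |g| = 80 and |h| <= 32 + 11 = 43
Step 4: Since 80 > 43, |h| < |g| on |z| = 2, so by Rouche f has the same number of zeros as g inside |z| < 2
Step 5: g(z) = 10z^3 has 3 zeros (at the origin, multiplicity 3) inside |z| < 2. Answer = 3

3


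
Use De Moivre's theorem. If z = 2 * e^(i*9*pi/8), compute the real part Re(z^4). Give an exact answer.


Step 1: By De Moivre's theorem, z^4 = 2^4 * e^(i*4*9*pi/8) = 16 * (cos(9*pi/2) + i*sin(9*pi/2))
Step 2: |z|^4 = 2^4 = 16
Step 3: Reduce the angle mod 2*pi: 9*pi/2 - 4*pi = pi/2
Step 4: cos(pi/2) = 0
Step 5: Re(z^4) = 16 * 0 = 0

0


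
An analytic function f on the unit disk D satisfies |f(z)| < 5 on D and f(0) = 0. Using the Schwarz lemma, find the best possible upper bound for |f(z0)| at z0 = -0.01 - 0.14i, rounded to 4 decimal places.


Step 1: g = f/5 maps D -> D with g(0) = 0, so by the Schwarz lemma |g(z)| <= |z|, i.e. |f(z)| <= 5|z|; this is sharp (f(z) = 5z).
Step 2: |z0|^2 = (-0.01)^2 + (-0.14)^2 = 0.0197
Step 3: |z0| = sqrt(0.0197) = 0.140357
Step 4: Best bound = 5 * |z0| = 5 * 0.140357 = 0.7018

0.7018


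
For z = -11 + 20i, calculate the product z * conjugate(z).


Step 1: conj(z) = -11 - 20i
Step 2: z * conj(z) = (-11)^2 + 20^2
Step 3: = 121 + 400 = 521

521


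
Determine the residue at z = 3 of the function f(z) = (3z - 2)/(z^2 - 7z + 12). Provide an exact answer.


Step 1: Q(z) = z^2 - 7z + 12 = (z - 3)(z - 4)
Step 2: Q'(z) = 2z - 7
Step 3: Q'(3) = -1, P(3) = 7
Step 4: Res = P(3)/Q'(3) = 7/(-1) = -7

-7


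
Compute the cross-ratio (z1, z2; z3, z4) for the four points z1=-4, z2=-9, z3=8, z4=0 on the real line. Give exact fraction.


Step 1: (z1-z3)(z2-z4) = (-12) * (-9) = 108
Step 2: (z1-z4)(z2-z3) = (-4) * (-17) = 68
Step 3: Cross-ratio = 108/68 = 27/17

27/17


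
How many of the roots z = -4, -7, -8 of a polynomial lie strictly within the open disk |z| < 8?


Step 1: Check each root:
  z = -4: |-4| = 4 < 8
  z = -7: |-7| = 7 < 8
  z = -8: |-8| = 8 >= 8
Step 2: Count = 2

2


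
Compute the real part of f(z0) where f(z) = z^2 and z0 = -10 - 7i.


Step 1: z0 = -10 - 7i
Step 2: z0^2 = (-10)^2 - (-7)^2 + 140i
Step 3: real part = 100 - 49 = 51

51


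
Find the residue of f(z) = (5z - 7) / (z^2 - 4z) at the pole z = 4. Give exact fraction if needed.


Step 1: Q(z) = z^2 - 4z = (z - 4)(z)
Step 2: Q'(z) = 2z - 4
Step 3: Q'(4) = 4, P(4) = 13
Step 4: Res = P(4)/Q'(4) = 13/4 = 13/4

13/4


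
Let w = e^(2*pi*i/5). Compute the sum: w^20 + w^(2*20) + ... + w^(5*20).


Step 1: The sum sum_{j=1}^{n} w^(k*j) equals n if n | k, else 0.
Step 2: Here n = 5, k = 20
Step 3: Does n divide k? 5 | 20 -> True
Step 4: Sum = 5

5


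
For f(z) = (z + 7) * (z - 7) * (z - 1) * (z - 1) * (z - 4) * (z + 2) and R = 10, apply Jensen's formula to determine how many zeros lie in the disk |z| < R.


Jensen's formula: (1/2pi)*integral log|f(Re^it)|dt = log|f(0)| + sum_{|a_k|<R} log(R/|a_k|)
Step 1: f(0) = 7 * (-7) * (-1) * (-1) * (-4) * 2 = 392
Step 2: log|f(0)| = log|-7| + log|7| + log|1| + log|1| + log|4| + log|-2| = 5.9713
Step 3: Zeros inside |z| < 10: -7, 7, 1, 1, 4, -2
Step 4: Jensen sum = log(10/7) + log(10/7) + log(10/1) + log(10/1) + log(10/4) + log(10/2) = 7.8442
Step 5: n(R) = number of terms in the Jensen sum = count of zeros inside |z| < 10 = 6

6


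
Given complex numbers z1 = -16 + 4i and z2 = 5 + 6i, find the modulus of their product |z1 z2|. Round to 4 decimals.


Step 1: |z1| = sqrt((-16)^2 + 4^2) = sqrt(272)
Step 2: |z2| = sqrt(5^2 + 6^2) = sqrt(61)
Step 3: |z1*z2| = |z1|*|z2| = sqrt(272) * sqrt(61) = sqrt(272 * 61) = sqrt(16592)
Step 4: = 128.8099

128.8099


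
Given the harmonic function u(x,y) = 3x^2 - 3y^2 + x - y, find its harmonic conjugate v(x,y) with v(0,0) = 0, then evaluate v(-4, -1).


Step 1: v_x = -u_y = 6y + 1
Step 2: v_y = u_x = 6x + 1
Step 3: v = 6xy + x + y + C
Step 4: v(0,0) = 0 => C = 0
Step 5: v(-4, -1) = 19

19


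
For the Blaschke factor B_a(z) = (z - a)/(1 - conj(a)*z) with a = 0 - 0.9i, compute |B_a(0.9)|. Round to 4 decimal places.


Step 1: Numerator z0 - a = 0.9 - (0 - 0.9i) = 0.9 + 0.9i
Step 2: Denominator 1 - conj(a)*z0 = 1 - (0 + 0.9i)*0.9 = 1 - 0.81i
Step 3: |z0 - a|^2 = 0.9^2 + 0.9^2 = 1.62; |1 - conj(a)*z0|^2 = 1^2 + (-0.81)^2 = 1.6561
Step 4: |B_a(0.9)| = sqrt(1.62 / 1.6561) = sqrt(0.978202)
Step 5: = 0.989

0.989


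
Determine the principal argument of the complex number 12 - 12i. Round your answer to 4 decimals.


Step 1: z = 12 - 12i
Step 2: arg(z) = atan2(-12, 12)
Step 3: arg(z) = -0.7854

-0.7854


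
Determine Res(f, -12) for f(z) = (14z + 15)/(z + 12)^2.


Step 1: Pole of order 2 at z = -12
Step 2: Res = lim d/dz [(z + 12)^2 * f(z)] as z -> -12
Step 3: (z + 12)^2 * f(z) = 14z + 15
Step 4: d/dz[14z + 15] = 14

14


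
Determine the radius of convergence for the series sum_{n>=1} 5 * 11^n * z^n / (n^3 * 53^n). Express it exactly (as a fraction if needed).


Step 1: General term a_n = 5 * 11^n / (n^3 * 53^n)
Step 2: By the root test, |a_n|^(1/n) = 5^(1/n) * 11 / (n^(3/n) * 53) -> 11/53 as n -> infinity (since 5^(1/n) -> 1 and n^(3/n) -> 1)
Step 3: R = 1/lim|a_n|^(1/n) = 53/11

53/11


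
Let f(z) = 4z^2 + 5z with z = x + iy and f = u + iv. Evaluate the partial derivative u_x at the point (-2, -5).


Step 1: f(z) = 4(x+iy)^2 + 5(x+iy) + 0
Step 2: u = 4(x^2 - y^2) + 5x + 0
Step 3: u_x = 8x + 5
Step 4: At (-2, -5): u_x = -16 + 5 = -11

-11


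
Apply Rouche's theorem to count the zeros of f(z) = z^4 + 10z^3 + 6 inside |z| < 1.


Step 1: On |z| = 1 the three terms have sizes |z^4| = 1^4 = 1, |10z^3| = 10*1^3 = 10, |6| = 6
Step 2: The dominant term is g(z) = 10z^3; let h(z) = z^4 + 6 so f = g + h
Step 3: On |z| = 1: |g| = 10 and |h| <= 1 + 6 = 7
Step 4: Since 10 > 7, |h| < |g| on |z| = 1, so by Rouche f has the same number of zeros as g inside |z| < 1
Step 5: g(z) = 10z^3 has 3 zeros (at the origin, multiplicity 3) inside |z| < 1. Answer = 3

3


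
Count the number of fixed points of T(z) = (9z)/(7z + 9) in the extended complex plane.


Step 1: Fixed points satisfy T(z) = z
Step 2: 7z^2 = 0
Step 3: Discriminant = 0^2 - 4*7*0 = 0
Step 4: Number of fixed points = 1

1


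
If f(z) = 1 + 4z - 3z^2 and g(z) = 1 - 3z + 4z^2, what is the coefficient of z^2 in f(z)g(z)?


Step 1: z^2 term in f*g comes from: (1)*(4z^2) + (4z)*(-3z) + (-3z^2)*(1)
Step 2: = 4 - 12 - 3
Step 3: = -11

-11


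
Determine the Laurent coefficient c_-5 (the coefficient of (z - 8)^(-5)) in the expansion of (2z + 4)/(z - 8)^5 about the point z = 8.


Step 1: Write the numerator in powers of (z - 8): 2z + 4 = 2(z - 8) + (2*8 + 4) = 2(z - 8) + 20
Step 2: Divide by (z - 8)^5: f(z) = 20(z - 8)^(-5) + 2(z - 8)^(-4)
Step 3: This finite sum is the Laurent series of f about z = 8.
Step 4: Coefficient of (z - 8)^(-5) = 2*8 + 4 = 20

20


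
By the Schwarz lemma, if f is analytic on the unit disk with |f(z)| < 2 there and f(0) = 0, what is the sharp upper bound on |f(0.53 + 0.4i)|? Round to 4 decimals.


Step 1: g = f/2 maps D -> D with g(0) = 0, so by the Schwarz lemma |g(z)| <= |z|, i.e. |f(z)| <= 2|z|; this is sharp (f(z) = 2z).
Step 2: |z0|^2 = 0.53^2 + 0.4^2 = 0.4409
Step 3: |z0| = sqrt(0.4409) = 0.664003
Step 4: Best bound = 2 * |z0| = 2 * 0.664003 = 1.328

1.328


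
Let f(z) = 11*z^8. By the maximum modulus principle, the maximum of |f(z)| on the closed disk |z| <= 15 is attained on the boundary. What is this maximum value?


Step 1: On |z| = 15, |f(z)| = 11 * |z|^8 = 11 * 15^8
Step 2: By maximum modulus principle, maximum is on boundary.
Step 3: Maximum = 11 * 2562890625 = 28191796875

28191796875


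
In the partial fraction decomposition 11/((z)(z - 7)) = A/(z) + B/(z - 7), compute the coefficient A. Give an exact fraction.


Step 1: Multiply both sides by (z) and set z = 0
Step 2: A = 11 / (0 - 7)
Step 3: A = 11 / (-7)
Step 4: A = -11/7

-11/7


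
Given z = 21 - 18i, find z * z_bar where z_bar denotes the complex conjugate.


Step 1: conj(z) = 21 + 18i
Step 2: z * conj(z) = 21^2 + (-18)^2
Step 3: = 441 + 324 = 765

765


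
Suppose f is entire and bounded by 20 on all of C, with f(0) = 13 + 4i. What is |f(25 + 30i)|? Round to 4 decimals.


Step 1: By Liouville's theorem, a bounded entire function is constant.
Step 2: f(z) = f(0) = 13 + 4i for all z.
Step 3: |f(w)| = |13 + 4i| = sqrt(169 + 16)
Step 4: = 13.6015

13.6015


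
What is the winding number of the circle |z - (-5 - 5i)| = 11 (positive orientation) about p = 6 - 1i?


Step 1: Center c = (-5, -5), radius = 11
Step 2: |p - c|^2 = 11^2 + 4^2 = 137
Step 3: r^2 = 121
Step 4: |p-c| > r so winding number = 0

0


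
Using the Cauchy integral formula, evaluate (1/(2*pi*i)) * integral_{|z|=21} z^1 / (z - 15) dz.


Step 1: f(z) = z^1, a = 15 is inside |z| = 21
Step 2: By Cauchy integral formula: (1/(2pi*i)) * integral = f(a)
Step 3: f(15) = 15^1 = 15

15


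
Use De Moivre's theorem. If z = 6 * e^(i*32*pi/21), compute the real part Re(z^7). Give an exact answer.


Step 1: By De Moivre's theorem, z^7 = 6^7 * e^(i*7*32*pi/21) = 279936 * (cos(32*pi/3) + i*sin(32*pi/3))
Step 2: |z|^7 = 6^7 = 279936
Step 3: Reduce the angle mod 2*pi: 32*pi/3 - 10*pi = 2*pi/3
Step 4: cos(2*pi/3) = -1/2
Step 5: Re(z^7) = 279936 * (-1/2) = -139968

-139968


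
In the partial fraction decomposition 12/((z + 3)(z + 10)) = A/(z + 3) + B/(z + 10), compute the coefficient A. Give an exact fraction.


Step 1: Multiply both sides by (z + 3) and set z = -3
Step 2: A = 12 / (-3 + 10)
Step 3: A = 12 / 7
Step 4: A = 12/7

12/7


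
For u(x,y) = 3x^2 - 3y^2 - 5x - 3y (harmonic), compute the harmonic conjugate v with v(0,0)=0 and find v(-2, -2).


Step 1: v_x = -u_y = 6y + 3
Step 2: v_y = u_x = 6x - 5
Step 3: v = 6xy + 3x - 5y + C
Step 4: v(0,0) = 0 => C = 0
Step 5: v(-2, -2) = 28

28


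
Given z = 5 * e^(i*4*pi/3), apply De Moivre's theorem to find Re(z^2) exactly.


Step 1: By De Moivre's theorem, z^2 = 5^2 * e^(i*2*4*pi/3) = 25 * (cos(8*pi/3) + i*sin(8*pi/3))
Step 2: |z|^2 = 5^2 = 25
Step 3: Reduce the angle mod 2*pi: 8*pi/3 - 2*pi = 2*pi/3
Step 4: cos(2*pi/3) = -1/2
Step 5: Re(z^2) = 25 * (-1/2) = -25/2

-25/2


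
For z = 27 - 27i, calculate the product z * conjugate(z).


Step 1: conj(z) = 27 + 27i
Step 2: z * conj(z) = 27^2 + (-27)^2
Step 3: = 729 + 729 = 1458

1458


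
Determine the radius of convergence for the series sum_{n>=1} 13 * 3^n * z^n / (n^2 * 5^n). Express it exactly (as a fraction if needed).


Step 1: General term a_n = 13 * 3^n / (n^2 * 5^n)
Step 2: By the root test, |a_n|^(1/n) = 13^(1/n) * 3 / (n^(2/n) * 5) -> 3/5 as n -> infinity (since 13^(1/n) -> 1 and n^(2/n) -> 1)
Step 3: R = 1/lim|a_n|^(1/n) = 5/3

5/3


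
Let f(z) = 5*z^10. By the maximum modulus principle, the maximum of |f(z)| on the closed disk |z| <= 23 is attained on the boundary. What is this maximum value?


Step 1: On |z| = 23, |f(z)| = 5 * |z|^10 = 5 * 23^10
Step 2: By maximum modulus principle, maximum is on boundary.
Step 3: Maximum = 5 * 41426511213649 = 207132556068245

207132556068245


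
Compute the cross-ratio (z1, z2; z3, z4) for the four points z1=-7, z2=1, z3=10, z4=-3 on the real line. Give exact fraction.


Step 1: (z1-z3)(z2-z4) = (-17) * 4 = -68
Step 2: (z1-z4)(z2-z3) = (-4) * (-9) = 36
Step 3: Cross-ratio = -68/36 = -17/9

-17/9


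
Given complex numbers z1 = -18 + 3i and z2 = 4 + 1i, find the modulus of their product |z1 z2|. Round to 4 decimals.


Step 1: |z1| = sqrt((-18)^2 + 3^2) = sqrt(333)
Step 2: |z2| = sqrt(4^2 + 1^2) = sqrt(17)
Step 3: |z1*z2| = |z1|*|z2| = sqrt(333) * sqrt(17) = sqrt(333 * 17) = sqrt(5661)
Step 4: = 75.2396

75.2396


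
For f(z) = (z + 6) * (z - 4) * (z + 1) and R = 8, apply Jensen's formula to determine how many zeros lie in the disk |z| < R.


Jensen's formula: (1/2pi)*integral log|f(Re^it)|dt = log|f(0)| + sum_{|a_k|<R} log(R/|a_k|)
Step 1: f(0) = 6 * (-4) * 1 = -24
Step 2: log|f(0)| = log|-6| + log|4| + log|-1| = 3.1781
Step 3: Zeros inside |z| < 8: -6, 4, -1
Step 4: Jensen sum = log(8/6) + log(8/4) + log(8/1) = 3.0603
Step 5: n(R) = number of terms in the Jensen sum = count of zeros inside |z| < 8 = 3

3


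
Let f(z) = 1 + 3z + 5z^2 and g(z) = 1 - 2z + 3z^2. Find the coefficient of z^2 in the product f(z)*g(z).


Step 1: z^2 term in f*g comes from: (1)*(3z^2) + (3z)*(-2z) + (5z^2)*(1)
Step 2: = 3 - 6 + 5
Step 3: = 2

2


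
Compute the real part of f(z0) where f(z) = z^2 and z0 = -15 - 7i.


Step 1: z0 = -15 - 7i
Step 2: z0^2 = (-15)^2 - (-7)^2 + 210i
Step 3: real part = 225 - 49 = 176

176


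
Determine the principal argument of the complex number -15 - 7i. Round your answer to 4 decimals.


Step 1: z = -15 - 7i
Step 2: arg(z) = atan2(-7, -15)
Step 3: arg(z) = -2.705

-2.705


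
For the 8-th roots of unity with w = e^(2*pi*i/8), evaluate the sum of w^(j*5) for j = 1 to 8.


Step 1: The sum sum_{j=1}^{n} w^(k*j) equals n if n | k, else 0.
Step 2: Here n = 8, k = 5
Step 3: Does n divide k? 8 | 5 -> False
Step 4: Sum = 0

0


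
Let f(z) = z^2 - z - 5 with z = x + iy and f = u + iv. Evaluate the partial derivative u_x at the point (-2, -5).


Step 1: f(z) = (x+iy)^2 - (x+iy) - 5
Step 2: u = (x^2 - y^2) - x - 5
Step 3: u_x = 2x - 1
Step 4: At (-2, -5): u_x = -4 - 1 = -5

-5


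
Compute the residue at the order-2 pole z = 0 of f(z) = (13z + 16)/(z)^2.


Step 1: Pole of order 2 at z = 0
Step 2: Res = lim d/dz [(z)^2 * f(z)] as z -> 0
Step 3: (z)^2 * f(z) = 13z + 16
Step 4: d/dz[13z + 16] = 13

13


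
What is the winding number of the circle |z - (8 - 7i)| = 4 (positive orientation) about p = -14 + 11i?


Step 1: Center c = (8, -7), radius = 4
Step 2: |p - c|^2 = (-22)^2 + 18^2 = 808
Step 3: r^2 = 16
Step 4: |p-c| > r so winding number = 0

0


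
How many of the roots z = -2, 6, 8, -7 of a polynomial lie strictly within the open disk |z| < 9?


Step 1: Check each root:
  z = -2: |-2| = 2 < 9
  z = 6: |6| = 6 < 9
  z = 8: |8| = 8 < 9
  z = -7: |-7| = 7 < 9
Step 2: Count = 4

4


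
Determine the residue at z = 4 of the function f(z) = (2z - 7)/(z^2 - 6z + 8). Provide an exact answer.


Step 1: Q(z) = z^2 - 6z + 8 = (z - 4)(z - 2)
Step 2: Q'(z) = 2z - 6
Step 3: Q'(4) = 2, P(4) = 1
Step 4: Res = P(4)/Q'(4) = 1/2 = 1/2

1/2


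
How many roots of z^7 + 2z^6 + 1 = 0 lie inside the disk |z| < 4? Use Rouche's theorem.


Step 1: On |z| = 4 the three terms have sizes |z^7| = 4^7 = 16384, |2z^6| = 2*4^6 = 8192, |1| = 1
Step 2: The dominant term is g(z) = z^7; let h(z) = 2z^6 + 1 so f = g + h
Step 3: On |z| = 4: |g| = 16384 and |h| <= 8192 + 1 = 8193
Step 4: Since 16384 > 8193, |h| < |g| on |z| = 4, so by Rouche f has the same number of zeros as g inside |z| < 4
Step 5: g(z) = z^7 has 7 zeros (all at the origin) inside |z| < 4. Answer = 7

7


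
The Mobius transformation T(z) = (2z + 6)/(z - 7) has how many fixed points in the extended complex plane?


Step 1: Fixed points satisfy T(z) = z
Step 2: z^2 - 9z - 6 = 0
Step 3: Discriminant = (-9)^2 - 4*1*(-6) = 105
Step 4: Number of fixed points = 2

2


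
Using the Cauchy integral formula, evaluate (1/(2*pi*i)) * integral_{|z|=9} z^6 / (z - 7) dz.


Step 1: f(z) = z^6, a = 7 is inside |z| = 9
Step 2: By Cauchy integral formula: (1/(2pi*i)) * integral = f(a)
Step 3: f(7) = 7^6 = 117649

117649


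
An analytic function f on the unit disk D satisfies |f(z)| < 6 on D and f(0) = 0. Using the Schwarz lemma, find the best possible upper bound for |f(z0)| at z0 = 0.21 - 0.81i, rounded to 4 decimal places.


Step 1: g = f/6 maps D -> D with g(0) = 0, so by the Schwarz lemma |g(z)| <= |z|, i.e. |f(z)| <= 6|z|; this is sharp (f(z) = 6z).
Step 2: |z0|^2 = 0.21^2 + (-0.81)^2 = 0.7002
Step 3: |z0| = sqrt(0.7002) = 0.83678
Step 4: Best bound = 6 * |z0| = 6 * 0.83678 = 5.0207

5.0207


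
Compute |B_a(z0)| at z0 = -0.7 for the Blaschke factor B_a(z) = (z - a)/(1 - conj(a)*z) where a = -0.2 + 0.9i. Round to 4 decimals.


Step 1: Numerator z0 - a = -0.7 - (-0.2 + 0.9i) = -0.5 - 0.9i
Step 2: Denominator 1 - conj(a)*z0 = 1 - (-0.2 - 0.9i)*(-0.7) = 0.86 - 0.63i
Step 3: |z0 - a|^2 = (-0.5)^2 + (-0.9)^2 = 1.06; |1 - conj(a)*z0|^2 = 0.86^2 + (-0.63)^2 = 1.1365
Step 4: |B_a(-0.7)| = sqrt(1.06 / 1.1365) = sqrt(0.932688)
Step 5: = 0.9658

0.9658


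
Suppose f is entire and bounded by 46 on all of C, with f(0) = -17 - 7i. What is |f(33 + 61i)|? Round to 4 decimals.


Step 1: By Liouville's theorem, a bounded entire function is constant.
Step 2: f(z) = f(0) = -17 - 7i for all z.
Step 3: |f(w)| = |-17 - 7i| = sqrt(289 + 49)
Step 4: = 18.3848

18.3848


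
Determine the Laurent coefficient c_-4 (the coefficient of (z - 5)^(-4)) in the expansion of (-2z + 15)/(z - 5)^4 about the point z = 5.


Step 1: Write the numerator in powers of (z - 5): -2z + 15 = -2(z - 5) + (-2*5 + 15) = -2(z - 5) + 5
Step 2: Divide by (z - 5)^4: f(z) = 5(z - 5)^(-4) - 2(z - 5)^(-3)
Step 3: This finite sum is the Laurent series of f about z = 5.
Step 4: Coefficient of (z - 5)^(-4) = -2*5 + 15 = 5

5


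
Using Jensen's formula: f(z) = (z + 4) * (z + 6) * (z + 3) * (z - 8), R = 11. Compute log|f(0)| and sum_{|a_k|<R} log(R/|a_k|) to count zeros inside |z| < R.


Jensen's formula: (1/2pi)*integral log|f(Re^it)|dt = log|f(0)| + sum_{|a_k|<R} log(R/|a_k|)
Step 1: f(0) = 4 * 6 * 3 * (-8) = -576
Step 2: log|f(0)| = log|-4| + log|-6| + log|-3| + log|8| = 6.3561
Step 3: Zeros inside |z| < 11: -4, -6, -3, 8
Step 4: Jensen sum = log(11/4) + log(11/6) + log(11/3) + log(11/8) = 3.2355
Step 5: n(R) = number of terms in the Jensen sum = count of zeros inside |z| < 11 = 4

4


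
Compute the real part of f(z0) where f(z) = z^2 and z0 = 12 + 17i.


Step 1: z0 = 12 + 17i
Step 2: z0^2 = 12^2 - 17^2 + 408i
Step 3: real part = 144 - 289 = -145

-145


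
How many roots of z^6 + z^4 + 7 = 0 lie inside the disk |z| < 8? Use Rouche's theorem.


Step 1: On |z| = 8 the three terms have sizes |z^6| = 8^6 = 262144, |z^4| = 8^4 = 4096, |7| = 7
Step 2: The dominant term is g(z) = z^6; let h(z) = z^4 + 7 so f = g + h
Step 3: On |z| = 8: |g| = 262144 and |h| <= 4096 + 7 = 4103
Step 4: Since 262144 > 4103, |h| < |g| on |z| = 8, so by Rouche f has the same number of zeros as g inside |z| < 8
Step 5: g(z) = z^6 has 6 zeros (all at the origin) inside |z| < 8. Answer = 6

6


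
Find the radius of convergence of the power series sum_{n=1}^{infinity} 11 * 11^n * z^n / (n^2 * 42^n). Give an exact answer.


Step 1: General term a_n = 11 * 11^n / (n^2 * 42^n)
Step 2: By the root test, |a_n|^(1/n) = 11^(1/n) * 11 / (n^(2/n) * 42) -> 11/42 as n -> infinity (since 11^(1/n) -> 1 and n^(2/n) -> 1)
Step 3: R = 1/lim|a_n|^(1/n) = 42/11

42/11


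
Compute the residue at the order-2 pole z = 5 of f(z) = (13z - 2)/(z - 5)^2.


Step 1: Pole of order 2 at z = 5
Step 2: Res = lim d/dz [(z - 5)^2 * f(z)] as z -> 5
Step 3: (z - 5)^2 * f(z) = 13z - 2
Step 4: d/dz[13z - 2] = 13

13


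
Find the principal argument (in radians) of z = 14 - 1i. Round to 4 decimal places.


Step 1: z = 14 - 1i
Step 2: arg(z) = atan2(-1, 14)
Step 3: arg(z) = -0.0713

-0.0713


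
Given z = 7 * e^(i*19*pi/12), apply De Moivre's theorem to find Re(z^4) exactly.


Step 1: By De Moivre's theorem, z^4 = 7^4 * e^(i*4*19*pi/12) = 2401 * (cos(19*pi/3) + i*sin(19*pi/3))
Step 2: |z|^4 = 7^4 = 2401
Step 3: Reduce the angle mod 2*pi: 19*pi/3 - 6*pi = pi/3
Step 4: cos(pi/3) = 1/2
Step 5: Re(z^4) = 2401 * 1/2 = 2401/2

2401/2


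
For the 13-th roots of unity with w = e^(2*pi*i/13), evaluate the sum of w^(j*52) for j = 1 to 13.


Step 1: The sum sum_{j=1}^{n} w^(k*j) equals n if n | k, else 0.
Step 2: Here n = 13, k = 52
Step 3: Does n divide k? 13 | 52 -> True
Step 4: Sum = 13

13


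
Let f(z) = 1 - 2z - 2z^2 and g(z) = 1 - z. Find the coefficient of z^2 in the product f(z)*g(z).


Step 1: z^2 term in f*g comes from: (1)*(0) + (-2z)*(-z) + (-2z^2)*(1)
Step 2: = 0 + 2 - 2
Step 3: = 0

0


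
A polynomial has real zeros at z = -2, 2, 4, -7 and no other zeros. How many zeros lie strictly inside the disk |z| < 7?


Step 1: Check each root:
  z = -2: |-2| = 2 < 7
  z = 2: |2| = 2 < 7
  z = 4: |4| = 4 < 7
  z = -7: |-7| = 7 >= 7
Step 2: Count = 3

3


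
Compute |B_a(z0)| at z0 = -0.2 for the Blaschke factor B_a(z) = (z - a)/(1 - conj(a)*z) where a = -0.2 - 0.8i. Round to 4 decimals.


Step 1: Numerator z0 - a = -0.2 - (-0.2 - 0.8i) = 0 + 0.8i
Step 2: Denominator 1 - conj(a)*z0 = 1 - (-0.2 + 0.8i)*(-0.2) = 0.96 + 0.16i
Step 3: |z0 - a|^2 = 0^2 + 0.8^2 = 0.64; |1 - conj(a)*z0|^2 = 0.96^2 + 0.16^2 = 0.9472
Step 4: |B_a(-0.2)| = sqrt(0.64 / 0.9472) = sqrt(0.675676)
Step 5: = 0.822

0.822


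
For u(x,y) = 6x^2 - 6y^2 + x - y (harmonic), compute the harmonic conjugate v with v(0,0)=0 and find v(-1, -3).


Step 1: v_x = -u_y = 12y + 1
Step 2: v_y = u_x = 12x + 1
Step 3: v = 12xy + x + y + C
Step 4: v(0,0) = 0 => C = 0
Step 5: v(-1, -3) = 32

32


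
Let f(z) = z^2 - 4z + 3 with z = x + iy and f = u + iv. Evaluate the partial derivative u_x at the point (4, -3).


Step 1: f(z) = (x+iy)^2 - 4(x+iy) + 3
Step 2: u = (x^2 - y^2) - 4x + 3
Step 3: u_x = 2x - 4
Step 4: At (4, -3): u_x = 8 - 4 = 4

4


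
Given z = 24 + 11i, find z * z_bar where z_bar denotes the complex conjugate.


Step 1: conj(z) = 24 - 11i
Step 2: z * conj(z) = 24^2 + 11^2
Step 3: = 576 + 121 = 697

697


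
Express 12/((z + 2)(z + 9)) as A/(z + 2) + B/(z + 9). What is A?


Step 1: Multiply both sides by (z + 2) and set z = -2
Step 2: A = 12 / (-2 + 9)
Step 3: A = 12 / 7
Step 4: A = 12/7

12/7


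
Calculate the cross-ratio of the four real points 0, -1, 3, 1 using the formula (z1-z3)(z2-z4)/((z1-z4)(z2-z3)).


Step 1: (z1-z3)(z2-z4) = (-3) * (-2) = 6
Step 2: (z1-z4)(z2-z3) = (-1) * (-4) = 4
Step 3: Cross-ratio = 6/4 = 3/2

3/2


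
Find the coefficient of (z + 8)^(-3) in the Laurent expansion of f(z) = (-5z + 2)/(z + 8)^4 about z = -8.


Step 1: Write the numerator in powers of (z + 8): -5z + 2 = -5(z + 8) + (-5*(-8) + 2) = -5(z + 8) + 42
Step 2: Divide by (z + 8)^4: f(z) = 42(z + 8)^(-4) - 5(z + 8)^(-3)
Step 3: This finite sum is the Laurent series of f about z = -8.
Step 4: Coefficient of (z + 8)^(-3) = coefficient of (z + 8) in the re-centred numerator = -5

-5


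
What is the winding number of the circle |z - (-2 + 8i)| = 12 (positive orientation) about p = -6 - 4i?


Step 1: Center c = (-2, 8), radius = 12
Step 2: |p - c|^2 = (-4)^2 + (-12)^2 = 160
Step 3: r^2 = 144
Step 4: |p-c| > r so winding number = 0

0


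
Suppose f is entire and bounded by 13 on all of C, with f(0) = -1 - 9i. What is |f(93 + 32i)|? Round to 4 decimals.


Step 1: By Liouville's theorem, a bounded entire function is constant.
Step 2: f(z) = f(0) = -1 - 9i for all z.
Step 3: |f(w)| = |-1 - 9i| = sqrt(1 + 81)
Step 4: = 9.0554

9.0554


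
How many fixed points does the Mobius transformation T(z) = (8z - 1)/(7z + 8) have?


Step 1: Fixed points satisfy T(z) = z
Step 2: 7z^2 + 1 = 0
Step 3: Discriminant = 0^2 - 4*7*1 = -28
Step 4: Number of fixed points = 2

2


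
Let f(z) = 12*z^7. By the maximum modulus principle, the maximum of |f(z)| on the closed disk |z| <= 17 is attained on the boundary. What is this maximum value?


Step 1: On |z| = 17, |f(z)| = 12 * |z|^7 = 12 * 17^7
Step 2: By maximum modulus principle, maximum is on boundary.
Step 3: Maximum = 12 * 410338673 = 4924064076

4924064076


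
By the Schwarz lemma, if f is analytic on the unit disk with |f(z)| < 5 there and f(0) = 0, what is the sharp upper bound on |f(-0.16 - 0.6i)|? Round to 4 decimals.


Step 1: g = f/5 maps D -> D with g(0) = 0, so by the Schwarz lemma |g(z)| <= |z|, i.e. |f(z)| <= 5|z|; this is sharp (f(z) = 5z).
Step 2: |z0|^2 = (-0.16)^2 + (-0.6)^2 = 0.3856
Step 3: |z0| = sqrt(0.3856) = 0.620967
Step 4: Best bound = 5 * |z0| = 5 * 0.620967 = 3.1048

3.1048
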